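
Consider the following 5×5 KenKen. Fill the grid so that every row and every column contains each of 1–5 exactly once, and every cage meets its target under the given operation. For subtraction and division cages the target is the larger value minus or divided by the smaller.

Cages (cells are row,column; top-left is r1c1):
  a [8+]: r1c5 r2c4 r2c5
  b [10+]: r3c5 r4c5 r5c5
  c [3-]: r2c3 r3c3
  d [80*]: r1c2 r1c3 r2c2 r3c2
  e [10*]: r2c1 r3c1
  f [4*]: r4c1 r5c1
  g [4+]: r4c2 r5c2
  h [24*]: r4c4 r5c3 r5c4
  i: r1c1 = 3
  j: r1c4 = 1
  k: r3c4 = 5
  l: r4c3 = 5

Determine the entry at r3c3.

1

Cage i is given, which forces r1c1 = 3.
J is a freebie, so r1c4 = 1.
Cage k is a single given cell; hence r3c4 = 5.
Cage l is given, which forces r4c3 = 5.
The two cells of cage e must have product 10, so r2c1 = 5.
5 is placed in row 3; hence r3c1 = 2.
Cage b needs sum 10, which forces r5c5 = 5.
The 4 cells of cage d must have product 80, so r1c2 = 5.
In row 2, 3 can only go at r2c4, so r2c4 = 3.
The 3 cells of cage a must have sum 8, leaving r1c5 = 4.
Cage a has sum 8; hence r2c5 = 1.
Column 5 already has 1, leaving r3c5 = 3.
Column 5 already has 1, which forces r4c5 = 2.
Cage h has product 24, which forces r5c3 = 3.
Row 1 already has 4, which forces r1c3 = 2.
The 4 cells of cage d must have product 80, leaving r2c2 = 2.
1 is placed in row 2, leaving r2c3 = 4.
Cage d needs product 80, leaving r3c2 = 4.
Cage c's pair has difference 3, leaving r3c3 = 1.
Cage g needs two cells with sum 4, so r4c2 = 3.
Row 4 already has 2, so r4c4 = 4.
Row 5 already has 3, which forces r5c2 = 1.
The 3 cells of cage h must have product 24, which forces r5c4 = 2.
Row 4 already has 4, leaving r4c1 = 1.
Row 5 now contains 1, leaving r5c1 = 4.
The full grid is 3 5 2 1 4 / 5 2 4 3 1 / 2 4 1 5 3 / 1 3 5 4 2 / 4 1 3 2 5.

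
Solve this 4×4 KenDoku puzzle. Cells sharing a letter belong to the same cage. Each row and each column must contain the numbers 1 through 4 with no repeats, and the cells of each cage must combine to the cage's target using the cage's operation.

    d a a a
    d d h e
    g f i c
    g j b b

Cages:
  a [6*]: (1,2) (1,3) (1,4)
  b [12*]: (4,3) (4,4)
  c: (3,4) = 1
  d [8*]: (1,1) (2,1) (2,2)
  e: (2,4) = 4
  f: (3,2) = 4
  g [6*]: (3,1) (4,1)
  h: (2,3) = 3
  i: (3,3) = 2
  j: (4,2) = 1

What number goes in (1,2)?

3

Cage h is given, leaving (2,3) = 3.
Cage e is given; hence (2,4) = 4.
Cage f is given, which forces (3,2) = 4.
Cage i is given, leaving (3,3) = 2.
C is a freebie, so (3,4) = 1.
J is a freebie, leaving (4,2) = 1.
Column 3 now contains 3; hence (4,3) = 4.
4 is placed in column 4, which forces (4,4) = 3.
The 3 cells of cage d must have product 8, so (1,1) = 4.
The 3 cells of cage a must have product 6; hence (1,2) = 3.
2 is placed in column 3, so (1,3) = 1.
Column 4 already has 3, so (1,4) = 2.
Cage d has product 8, which forces (2,1) = 1.
Column 2 already has 1, so (2,2) = 2.
Row 3 already has 2, leaving (3,1) = 3.
3 is placed in row 4, so (4,1) = 2.
Filled in: 4 3 1 2 / 1 2 3 4 / 3 4 2 1 / 2 1 4 3.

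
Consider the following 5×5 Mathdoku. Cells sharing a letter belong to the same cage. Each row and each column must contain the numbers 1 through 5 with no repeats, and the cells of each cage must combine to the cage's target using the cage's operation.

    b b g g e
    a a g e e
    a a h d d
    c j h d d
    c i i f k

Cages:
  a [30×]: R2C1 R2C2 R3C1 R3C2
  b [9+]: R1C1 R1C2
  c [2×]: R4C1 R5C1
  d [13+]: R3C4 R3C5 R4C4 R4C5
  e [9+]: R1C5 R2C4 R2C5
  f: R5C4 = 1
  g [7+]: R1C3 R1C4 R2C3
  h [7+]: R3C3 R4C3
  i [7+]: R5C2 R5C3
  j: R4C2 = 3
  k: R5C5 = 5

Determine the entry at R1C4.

2

J is a freebie, so R4C2 = 3.
F is a freebie, so R5C4 = 1.
Cage k is given, which forces R5C5 = 5.
The two cells of cage c must have product 2, leaving R4C1 = 1.
Row 5 already has 1, which forces R5C1 = 2.
Cage i needs two cells with sum 7; hence R5C2 = 4.
Cage i's pair has sum 7, leaving R5C3 = 3.
The two cells of cage b must have sum 9, so R1C1 = 4.
4 is placed in column 2; hence R1C2 = 5.
Row 1 already has 4, leaving R1C4 = 2.
Row 1 now contains 2, so R1C3 = 1.
Row 1 already has 1, leaving R1C5 = 3.
Cage g needs sum 7, leaving R2C3 = 4.
4 is placed in row 2, which forces R2C4 = 5.
Cage d needs sum 13, leaving R3C4 = 3.
Column 4 already has 5, leaving R4C4 = 4.
Row 4 now contains 4; hence R4C5 = 2.
5 is placed in row 2, so R2C1 = 3.
Column 5 now contains 2, so R2C5 = 1.
Row 3 already has 3, which forces R3C1 = 5.
Cage h's pair has sum 7, so R3C3 = 2.
Cage d has sum 13; hence R3C5 = 4.
Row 4 now contains 2; hence R4C3 = 5.
Row 2 already has 1; hence R2C2 = 2.
Row 3 now contains 2; hence R3C2 = 1.
The full grid is 4 5 1 2 3 / 3 2 4 5 1 / 5 1 2 3 4 / 1 3 5 4 2 / 2 4 3 1 5.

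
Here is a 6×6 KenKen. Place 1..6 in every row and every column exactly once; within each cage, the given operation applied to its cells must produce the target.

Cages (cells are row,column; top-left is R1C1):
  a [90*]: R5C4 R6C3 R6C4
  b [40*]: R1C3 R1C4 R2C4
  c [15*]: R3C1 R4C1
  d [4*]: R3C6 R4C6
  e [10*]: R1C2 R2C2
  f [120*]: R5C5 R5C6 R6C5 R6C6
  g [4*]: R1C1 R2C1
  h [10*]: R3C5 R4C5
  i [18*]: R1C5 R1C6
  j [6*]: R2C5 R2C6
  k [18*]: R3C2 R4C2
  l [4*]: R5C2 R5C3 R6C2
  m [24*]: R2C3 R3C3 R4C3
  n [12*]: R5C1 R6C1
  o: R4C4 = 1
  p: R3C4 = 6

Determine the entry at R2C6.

6

P is a freebie; hence R3C4 = 6.
O is a freebie, which forces R4C4 = 1.
1 is placed in row 4, leaving R4C6 = 4.
6 is placed in row 3, leaving R3C2 = 3.
Column 6 now contains 4, leaving R3C6 = 1.
Cage k needs two cells with product 18; hence R4C2 = 6.
Cage a needs product 90, which forces R6C3 = 6.
Row 3 already has 3; hence R3C1 = 5.
Row 3 now contains 5, so R3C5 = 2.
Cage c needs two cells with product 15, leaving R4C1 = 3.
Row 4 now contains 3; hence R4C3 = 2.
2 is placed in column 5, leaving R4C5 = 5.
2 is placed in column 3, leaving R5C3 = 1.
Cage m has product 24, leaving R2C3 = 3.
3 is placed in row 2; hence R2C5 = 1.
Row 3 now contains 2, which forces R3C3 = 4.
Cage n needs two cells with product 12, leaving R5C1 = 6.
Row 5 now contains 1, so R5C2 = 4.
Row 5 now contains 4, so R5C5 = 3.
The two cells of cage n must have product 12, so R6C1 = 2.
The 3 cells of cage l must have product 4, which forces R6C2 = 1.
Column 5 already has 3; hence R6C5 = 4.
2 is placed in row 6; hence R6C6 = 5.
The two cells of cage g must have product 4, leaving R1C1 = 1.
Column 3 now contains 4, leaving R1C3 = 5.
Column 5 already has 3; hence R1C5 = 6.
Cage i needs two cells with product 18, leaving R1C6 = 3.
1 is placed in row 2, so R2C1 = 4.
Row 2 already has 4, so R2C4 = 2.
The two cells of cage j must have product 6, so R2C6 = 6.
Row 5 already has 3; hence R5C4 = 5.
Column 6 now contains 5; hence R5C6 = 2.
Row 6 already has 5; hence R6C4 = 3.
Row 1 now contains 5, so R1C2 = 2.
Column 4 already has 2, so R1C4 = 4.
2 is placed in row 2; hence R2C2 = 5.
Completed grid: 1 2 5 4 6 3 / 4 5 3 2 1 6 / 5 3 4 6 2 1 / 3 6 2 1 5 4 / 6 4 1 5 3 2 / 2 1 6 3 4 5.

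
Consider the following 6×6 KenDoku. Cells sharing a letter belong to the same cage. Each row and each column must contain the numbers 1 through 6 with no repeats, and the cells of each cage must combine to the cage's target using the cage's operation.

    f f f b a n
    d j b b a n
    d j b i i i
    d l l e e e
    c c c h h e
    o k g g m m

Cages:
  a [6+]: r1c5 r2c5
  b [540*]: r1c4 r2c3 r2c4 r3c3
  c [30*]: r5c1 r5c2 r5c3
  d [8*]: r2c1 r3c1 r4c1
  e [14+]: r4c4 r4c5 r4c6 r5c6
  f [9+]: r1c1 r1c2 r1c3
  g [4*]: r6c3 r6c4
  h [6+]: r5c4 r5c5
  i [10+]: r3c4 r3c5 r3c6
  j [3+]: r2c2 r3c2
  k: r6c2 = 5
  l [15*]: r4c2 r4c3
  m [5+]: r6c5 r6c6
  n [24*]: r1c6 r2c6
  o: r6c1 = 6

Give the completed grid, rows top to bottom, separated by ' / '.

Cage o is given, leaving r6c1 = 6.
Cage k is a single given cell, so r6c2 = 5.
Column 2 already has 5, leaving r4c2 = 3.
Cage l needs two cells with product 15, leaving r4c3 = 5.
Cage c needs product 30, leaving r5c1 = 5.
Row 2 needs a 3, and only r2c3 is open for it.
Column 3 now contains 3; hence r3c3 = 6.
Column 3 already has 6, which forces r5c3 = 1.
Column 3 already has 1, leaving r6c3 = 4.
Row 6 already has 4; hence r6c4 = 1.
Column 3 now contains 4, so r1c3 = 2.
1 is placed in row 5, which forces r5c2 = 6.
Cage f needs sum 9, leaving r1c1 = 3.
Column 2 already has 6; hence r1c2 = 4.
Row 1 now contains 4, leaving r1c6 = 6.
Column 6 already has 6; hence r2c6 = 4.
Column 6 now contains 4, leaving r4c6 = 1.
Row 1 already has 6; hence r1c4 = 5.
Row 1 already has 5, which forces r1c5 = 1.
Cage b has product 540, leaving r2c4 = 6.
Column 5 already has 1, leaving r2c5 = 5.
Column 4 already has 6, leaving r4c4 = 4.
Row 4 already has 4, so r4c5 = 6.
Column 4 now contains 4, leaving r5c4 = 2.
Row 5 already has 2, so r5c5 = 4.
Cage e has sum 14, so r5c6 = 3.
3 is placed in column 6, so r6c6 = 2.
Cage d needs product 8; hence r2c1 = 1.
1 is placed in row 2, leaving r2c2 = 2.
The 3 cells of cage d must have product 8, leaving r3c1 = 4.
2 is placed in column 2, leaving r3c2 = 1.
2 is placed in column 4, so r3c4 = 3.
Cage i has sum 10, leaving r3c5 = 2.
Column 6 now contains 2, so r3c6 = 5.
Row 4 already has 4, so r4c1 = 2.
Row 6 already has 2, so r6c5 = 3.

3 4 2 5 1 6 / 1 2 3 6 5 4 / 4 1 6 3 2 5 / 2 3 5 4 6 1 / 5 6 1 2 4 3 / 6 5 4 1 3 2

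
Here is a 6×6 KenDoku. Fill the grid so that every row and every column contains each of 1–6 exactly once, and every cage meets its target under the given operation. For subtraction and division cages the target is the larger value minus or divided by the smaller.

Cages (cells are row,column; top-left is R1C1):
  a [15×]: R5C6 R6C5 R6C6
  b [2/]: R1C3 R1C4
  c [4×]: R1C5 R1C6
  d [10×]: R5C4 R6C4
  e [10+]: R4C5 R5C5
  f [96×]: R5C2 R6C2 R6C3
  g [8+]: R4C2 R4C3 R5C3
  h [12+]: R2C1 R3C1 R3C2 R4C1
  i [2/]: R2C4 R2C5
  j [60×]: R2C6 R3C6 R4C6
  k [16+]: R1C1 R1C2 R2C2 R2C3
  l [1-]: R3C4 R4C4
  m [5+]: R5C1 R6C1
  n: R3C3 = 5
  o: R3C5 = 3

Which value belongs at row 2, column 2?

Cage n is a single given cell, which forces R3C3 = 5.
O is a freebie, which forces R3C5 = 3.
Cage f has product 96, so R5C2 = 4.
Row 5 already has 4, which forces R5C5 = 6.
Cage f needs product 96, so R6C2 = 6.
The 3 cells of cage f must have product 96; hence R6C3 = 4.
Column 5 now contains 6, leaving R4C5 = 4.
Column 5 already has 4, which forces R1C5 = 1.
The two cells of cage c must have product 4; hence R1C6 = 4.
Column 5 now contains 1; hence R2C5 = 2.
Column 5 now contains 1; hence R6C5 = 5.
Cage d's pair has product 10; hence R5C4 = 5.
Row 6 now contains 5, which forces R6C4 = 2.
Cage l's pair has difference 1, which forces R3C4 = 4.
The two cells of cage l must have difference 1; hence R4C4 = 3.
Cage m needs two cells with sum 5; hence R5C1 = 2.
2 is placed in row 6; hence R6C1 = 3.
Row 6 now contains 3; hence R6C6 = 1.
Cage b needs two cells with quotient 2, leaving R1C3 = 3.
Column 4 already has 3; hence R1C4 = 6.
Cage h has sum 12, so R2C1 = 4.
3 is placed in column 3, leaving R2C3 = 6.
4 is placed in column 4; hence R2C4 = 1.
Row 2 now contains 6, leaving R2C6 = 5.
6 is placed in column 3, leaving R4C3 = 2.
Row 4 now contains 2, so R4C6 = 6.
Cage g has sum 8, which forces R5C3 = 1.
Column 6 already has 1, leaving R5C6 = 3.
Row 1 already has 6, which forces R1C1 = 5.
Row 1 already has 3, which forces R1C2 = 2.
Row 2 now contains 5, leaving R2C2 = 3.
Column 2 already has 2, which forces R3C2 = 1.
Column 6 now contains 6, leaving R3C6 = 2.
Column 1 already has 5, leaving R4C1 = 1.
The 3 cells of cage g must have sum 8, leaving R4C2 = 5.
Row 3 already has 1, so R3C1 = 6.
The full grid is 5 2 3 6 1 4 / 4 3 6 1 2 5 / 6 1 5 4 3 2 / 1 5 2 3 4 6 / 2 4 1 5 6 3 / 3 6 4 2 5 1.

3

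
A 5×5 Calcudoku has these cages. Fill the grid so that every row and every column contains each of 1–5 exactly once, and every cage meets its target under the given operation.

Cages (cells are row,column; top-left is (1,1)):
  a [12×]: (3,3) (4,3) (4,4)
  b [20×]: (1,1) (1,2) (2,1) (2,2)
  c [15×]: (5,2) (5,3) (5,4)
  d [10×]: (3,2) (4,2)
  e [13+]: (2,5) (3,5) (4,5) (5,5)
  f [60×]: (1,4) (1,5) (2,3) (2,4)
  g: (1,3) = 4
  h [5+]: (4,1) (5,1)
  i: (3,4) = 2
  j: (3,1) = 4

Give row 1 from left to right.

Cage g is a single given cell, which forces (1,3) = 4.
J is a freebie, which forces (3,1) = 4.
Cage i is given, leaving (3,4) = 2.
Row 3 already has 2; hence (3,2) = 5.
The two cells of cage d must have product 10; hence (4,2) = 2.
The 3 cells of cage a must have product 12, so (4,4) = 4.
The 4 cells of cage b must have product 20, leaving (1,1) = 5.
Column 2 now contains 2; hence (1,2) = 1.
5 is placed in row 1, leaving (1,4) = 3.
Cage f needs product 60; hence (1,5) = 2.
The 4 cells of cage b must have product 20, which forces (2,1) = 1.
Cage b has product 20; hence (2,2) = 4.
Cage f has product 60; hence (2,3) = 2.
3 is placed in column 4, which forces (2,4) = 5.
5 is placed in row 2, so (2,5) = 3.
Column 5 already has 3; hence (3,5) = 1.
Row 4 now contains 2, leaving (4,1) = 3.
Row 4 now contains 3, so (4,3) = 1.
Column 5 now contains 1, leaving (4,5) = 5.
The two cells of cage h must have sum 5, so (5,1) = 2.
Column 2 now contains 1, so (5,2) = 3.
3 is placed in row 5; hence (5,3) = 5.
5 is placed in column 4; hence (5,4) = 1.
5 is placed in column 5, leaving (5,5) = 4.
1 is placed in row 3; hence (3,3) = 3.
Completed grid: 5 1 4 3 2 / 1 4 2 5 3 / 4 5 3 2 1 / 3 2 1 4 5 / 2 3 5 1 4.

5 1 4 3 2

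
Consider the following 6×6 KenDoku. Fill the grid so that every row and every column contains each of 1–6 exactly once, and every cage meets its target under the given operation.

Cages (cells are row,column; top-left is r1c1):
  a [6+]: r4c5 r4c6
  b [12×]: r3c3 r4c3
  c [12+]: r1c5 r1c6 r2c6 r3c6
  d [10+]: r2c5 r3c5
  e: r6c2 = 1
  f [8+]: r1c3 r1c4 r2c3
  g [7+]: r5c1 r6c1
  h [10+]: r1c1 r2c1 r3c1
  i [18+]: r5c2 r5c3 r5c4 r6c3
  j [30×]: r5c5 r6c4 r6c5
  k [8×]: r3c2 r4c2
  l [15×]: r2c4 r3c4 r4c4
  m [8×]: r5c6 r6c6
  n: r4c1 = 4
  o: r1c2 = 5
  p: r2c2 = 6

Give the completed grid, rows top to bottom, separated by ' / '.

Cage o is a single given cell, so r1c2 = 5.
Cage p is given, so r2c2 = 6.
Row 2 now contains 6, so r2c5 = 4.
Column 5 now contains 4, leaving r3c5 = 6.
Cage n is a single given cell, leaving r4c1 = 4.
Row 4 now contains 4, so r4c2 = 2.
Cage e is a single given cell, leaving r6c2 = 1.
2 is placed in column 2, leaving r3c2 = 4.
Row 3 now contains 4; hence r3c3 = 2.
Column 2 already has 4, which forces r5c2 = 3.
Cage b needs two cells with product 12, which forces r4c3 = 6.
The 4 cells of cage i must have sum 18, so r5c4 = 6.
In row 4, 3 can only go at r4c4, so r4c4 = 3.
The 3 cells of cage j must have product 30, which forces r6c5 = 3.
The only place for 1 in row 5 is r5c1.
Cage g needs two cells with sum 7; hence r6c1 = 6.
Row 1 needs a 6, and only r1c6 is open for it.
Column 4 needs a 4, and only r1c4 is open for it.
Column 4 needs a 2, and only r6c4 is open for it.
Cage j needs product 30, so r5c5 = 5.
The two cells of cage m must have product 8; hence r5c6 = 2.
2 is placed in row 6, so r6c6 = 4.
The 4 cells of cage c must have sum 12; hence r1c5 = 2.
Column 5 already has 5; hence r4c5 = 1.
Cage a needs two cells with sum 6, so r4c6 = 5.
5 is placed in row 5, which forces r5c3 = 4.
Row 6 already has 4, leaving r6c3 = 5.
Row 1 already has 2, which forces r1c1 = 3.
3 is placed in row 1; hence r1c3 = 1.
Cage h needs sum 10, so r2c1 = 2.
Column 3 now contains 1, leaving r2c3 = 3.
Row 2 now contains 3, so r2c6 = 1.
The 3 cells of cage h must have sum 10, so r3c1 = 5.
Row 3 now contains 5; hence r3c4 = 1.
1 is placed in column 6; hence r3c6 = 3.
Row 2 now contains 1; hence r2c4 = 5.

3 5 1 4 2 6 / 2 6 3 5 4 1 / 5 4 2 1 6 3 / 4 2 6 3 1 5 / 1 3 4 6 5 2 / 6 1 5 2 3 4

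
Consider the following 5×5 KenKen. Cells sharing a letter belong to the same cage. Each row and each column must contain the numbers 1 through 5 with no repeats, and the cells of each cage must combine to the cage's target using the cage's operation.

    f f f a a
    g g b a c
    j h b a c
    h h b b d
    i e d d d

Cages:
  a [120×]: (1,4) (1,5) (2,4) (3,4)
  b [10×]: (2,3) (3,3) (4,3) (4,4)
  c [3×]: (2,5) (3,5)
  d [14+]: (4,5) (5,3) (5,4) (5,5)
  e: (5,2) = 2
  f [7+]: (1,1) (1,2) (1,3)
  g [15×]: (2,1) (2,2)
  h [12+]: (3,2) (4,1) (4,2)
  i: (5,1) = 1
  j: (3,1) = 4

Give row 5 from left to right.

1 2 3 5 4

J is a freebie, leaving (3,1) = 4.
Cage b needs product 10, which forces (4,4) = 1.
I is a freebie, so (5,1) = 1.
E is a freebie; hence (5,2) = 2.
Column 1 already has 1, which forces (1,1) = 2.
Cage h needs sum 12, so (4,2) = 4.
Cage d has sum 14, which forces (4,5) = 2.
Column 2 now contains 4, so (1,2) = 1.
Cage f needs sum 7, so (1,3) = 4.
Row 4 now contains 2; hence (4,3) = 5.
Column 3 now contains 5, leaving (5,3) = 3.
Cage a has product 120, leaving (2,4) = 4.
Cage h has sum 12, which forces (3,2) = 5.
The 4 cells of cage a must have product 120, so (3,4) = 2.
Row 4 now contains 5; hence (4,1) = 3.
Column 4 already has 4, which forces (5,4) = 5.
5 is placed in row 5, so (5,5) = 4.
5 is placed in column 4; hence (1,4) = 3.
Cage a has product 120, leaving (1,5) = 5.
Column 1 now contains 3, leaving (2,1) = 5.
Column 2 now contains 5, which forces (2,2) = 3.
Cage b needs product 10, so (2,3) = 2.
Row 2 now contains 3; hence (2,5) = 1.
Row 3 now contains 2, leaving (3,3) = 1.
1 is placed in column 5, so (3,5) = 3.
Completed grid: 2 1 4 3 5 / 5 3 2 4 1 / 4 5 1 2 3 / 3 4 5 1 2 / 1 2 3 5 4.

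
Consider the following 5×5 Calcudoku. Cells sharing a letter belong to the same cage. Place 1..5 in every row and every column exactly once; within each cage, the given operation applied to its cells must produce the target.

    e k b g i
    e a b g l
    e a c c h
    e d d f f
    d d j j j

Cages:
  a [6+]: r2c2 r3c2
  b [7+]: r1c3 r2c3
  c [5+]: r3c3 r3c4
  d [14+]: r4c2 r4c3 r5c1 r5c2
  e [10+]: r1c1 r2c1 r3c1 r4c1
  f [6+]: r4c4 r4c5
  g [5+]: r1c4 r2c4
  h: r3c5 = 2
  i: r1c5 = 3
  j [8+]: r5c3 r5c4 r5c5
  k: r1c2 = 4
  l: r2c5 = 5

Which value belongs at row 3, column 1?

Cage k is a single given cell; hence r1c2 = 4.
Cage i is a single given cell, so r1c5 = 3.
Cage l is given, leaving r2c5 = 5.
Cage h is given; hence r3c5 = 2.
The two cells of cage b must have sum 7, so r1c3 = 5.
Cage a needs two cells with sum 6, which forces r2c2 = 1.
Cage b's pair has sum 7, leaving r2c3 = 2.
Cage a needs two cells with sum 6, so r3c2 = 5.
Cage d has sum 14; hence r4c3 = 4.
Row 4 now contains 4, so r4c5 = 1.
Cage d has sum 14; hence r5c1 = 5.
Column 5 now contains 1, so r5c5 = 4.
Column 3 already has 4; hence r3c3 = 1.
Cage c needs two cells with sum 5, which forces r3c4 = 4.
Cage f's pair has sum 6, which forces r4c4 = 5.
Column 3 now contains 1, which forces r5c3 = 3.
3 is placed in row 5, which forces r5c4 = 1.
Cage e needs sum 10; hence r1c1 = 1.
1 is placed in column 4, which forces r1c4 = 2.
The 4 cells of cage e must have sum 10; hence r2c1 = 4.
Column 4 now contains 4, leaving r2c4 = 3.
Row 3 now contains 4; hence r3c1 = 3.
The 4 cells of cage e must have sum 10, leaving r4c1 = 2.
Cage d needs sum 14; hence r4c2 = 3.
3 is placed in row 5, leaving r5c2 = 2.
Filled in: 1 4 5 2 3 / 4 1 2 3 5 / 3 5 1 4 2 / 2 3 4 5 1 / 5 2 3 1 4.

3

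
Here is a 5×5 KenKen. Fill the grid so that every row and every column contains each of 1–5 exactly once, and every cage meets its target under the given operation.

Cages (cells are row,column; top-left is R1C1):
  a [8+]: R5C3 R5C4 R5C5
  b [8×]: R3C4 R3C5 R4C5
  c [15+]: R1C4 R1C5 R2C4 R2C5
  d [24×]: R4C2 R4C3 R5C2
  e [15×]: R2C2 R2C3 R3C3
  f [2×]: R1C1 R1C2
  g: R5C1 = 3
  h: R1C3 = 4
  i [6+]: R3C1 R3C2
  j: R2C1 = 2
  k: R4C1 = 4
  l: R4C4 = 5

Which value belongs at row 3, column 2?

Cage h is given; hence R1C3 = 4.
J is a freebie; hence R2C1 = 2.
Cage k is a single given cell; hence R4C1 = 4.
Cage l is given, leaving R4C4 = 5.
Cage g is given, so R5C1 = 3.
2 is placed in column 1; hence R1C1 = 1.
Cage f needs two cells with product 2, leaving R1C2 = 2.
Cage c has sum 15, so R1C4 = 3.
The 4 cells of cage c must have sum 15, leaving R1C5 = 5.
The 4 cells of cage c must have sum 15, which forces R2C4 = 4.
Cage c has sum 15, which forces R2C5 = 3.
Column 1 already has 1; hence R3C1 = 5.
Row 3 already has 5; hence R3C2 = 1.
Row 3 already has 1, leaving R3C3 = 3.
Row 3 already has 1, leaving R3C4 = 2.
Row 3 already has 2, leaving R3C5 = 4.
Column 2 already has 2; hence R4C2 = 3.
3 is placed in column 3, leaving R4C3 = 2.
Row 4 now contains 2, which forces R4C5 = 1.
Cage d has product 24, so R5C2 = 4.
2 is placed in column 4; hence R5C4 = 1.
Column 5 already has 1, so R5C5 = 2.
Column 2 now contains 1; hence R2C2 = 5.
Cage e has product 15; hence R2C3 = 1.
Row 5 already has 1, so R5C3 = 5.
Completed grid: 1 2 4 3 5 / 2 5 1 4 3 / 5 1 3 2 4 / 4 3 2 5 1 / 3 4 5 1 2.

1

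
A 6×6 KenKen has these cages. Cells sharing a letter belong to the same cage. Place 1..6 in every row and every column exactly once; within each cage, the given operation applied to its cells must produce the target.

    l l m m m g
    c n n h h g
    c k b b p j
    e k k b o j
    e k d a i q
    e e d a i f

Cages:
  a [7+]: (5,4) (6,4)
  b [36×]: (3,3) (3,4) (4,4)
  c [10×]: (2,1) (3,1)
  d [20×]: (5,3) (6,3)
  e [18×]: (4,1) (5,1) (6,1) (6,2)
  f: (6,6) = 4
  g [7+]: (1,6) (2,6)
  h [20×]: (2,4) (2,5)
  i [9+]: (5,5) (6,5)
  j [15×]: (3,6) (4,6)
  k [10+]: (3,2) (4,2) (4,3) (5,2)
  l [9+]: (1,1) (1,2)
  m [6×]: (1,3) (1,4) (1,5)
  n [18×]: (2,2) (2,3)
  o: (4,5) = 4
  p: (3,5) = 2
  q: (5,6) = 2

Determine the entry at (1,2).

5

Cage p is a single given cell, leaving (3,5) = 2.
Cage o is a single given cell, so (4,5) = 4.
Q is a freebie, which forces (5,6) = 2.
Cage f is given, which forces (6,6) = 4.
The two cells of cage c must have product 10, so (2,1) = 2.
Cage h's pair has product 20; hence (2,4) = 4.
Column 5 already has 4, which forces (2,5) = 5.
Row 3 already has 2, which forces (3,1) = 5.
Row 3 now contains 5, so (3,6) = 3.
Column 6 already has 3, leaving (4,6) = 5.
Cage d's pair has product 20, so (5,3) = 4.
4 is placed in row 6, leaving (6,3) = 5.
3 is placed in row 3, which forces (3,3) = 6.
Cage b has product 36, so (3,4) = 1.
The 3 cells of cage b must have product 36; hence (4,4) = 6.
Column 4 already has 6, leaving (5,4) = 5.
Cage e needs product 18, leaving (6,2) = 1.
Column 4 already has 6, leaving (6,4) = 2.
Cage m needs product 6, which forces (1,3) = 2.
2 is placed in column 4, leaving (1,4) = 3.
The 3 cells of cage m must have product 6, which forces (1,5) = 1.
Row 1 now contains 1, leaving (1,6) = 6.
Cage n needs two cells with product 18, which forces (2,2) = 6.
Column 3 already has 6, leaving (2,3) = 3.
6 is placed in column 6, which forces (2,6) = 1.
Row 3 already has 1, so (3,2) = 4.
Cage k has sum 10, leaving (4,2) = 2.
Cage k needs sum 10, so (4,3) = 1.
Cage k needs sum 10, leaving (5,2) = 3.
Row 5 now contains 3, which forces (5,5) = 6.
Column 5 already has 6, leaving (6,5) = 3.
6 is placed in row 1, so (1,1) = 4.
6 is placed in row 1, so (1,2) = 5.
Row 4 already has 1; hence (4,1) = 3.
Row 5 now contains 6, which forces (5,1) = 1.
3 is placed in row 6, leaving (6,1) = 6.
Completed grid: 4 5 2 3 1 6 / 2 6 3 4 5 1 / 5 4 6 1 2 3 / 3 2 1 6 4 5 / 1 3 4 5 6 2 / 6 1 5 2 3 4.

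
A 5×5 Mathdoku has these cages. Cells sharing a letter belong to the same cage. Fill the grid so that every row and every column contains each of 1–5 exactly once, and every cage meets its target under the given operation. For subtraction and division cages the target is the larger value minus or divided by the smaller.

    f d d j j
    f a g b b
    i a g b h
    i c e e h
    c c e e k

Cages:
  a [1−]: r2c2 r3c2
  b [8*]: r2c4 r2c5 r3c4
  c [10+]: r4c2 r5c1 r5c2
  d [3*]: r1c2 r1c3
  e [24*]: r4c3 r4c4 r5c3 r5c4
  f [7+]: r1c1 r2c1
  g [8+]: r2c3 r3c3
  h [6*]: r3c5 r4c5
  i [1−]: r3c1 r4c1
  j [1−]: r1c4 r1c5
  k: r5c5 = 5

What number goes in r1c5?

Cage k is given, so r5c5 = 5.
Column 4 needs a 5, and only r1c4 is open for it.
Cage j needs two cells with difference 1, leaving r1c5 = 4.
Row 1 needs a 2, and only r1c1 is open for it.
Cage f needs two cells with sum 7, leaving r2c1 = 5.
Row 2 already has 5, which forces r2c3 = 3.
Column 3 now contains 3, so r3c3 = 5.
Cage d needs two cells with product 3, leaving r1c2 = 3.
Column 3 now contains 3, leaving r1c3 = 1.
The only place for 4 in row 2 is r2c4.
Row 3 needs a 4, and only r3c1 is open for it.
Column 1 now contains 4, leaving r4c1 = 3.
Cage c has sum 10, leaving r4c2 = 5.
Row 4 already has 3, leaving r4c4 = 1.
Row 4 already has 3, leaving r4c5 = 2.
Column 1 now contains 3, leaving r5c1 = 1.
Column 4 now contains 1, leaving r5c4 = 3.
Column 5 now contains 2, leaving r2c5 = 1.
Column 4 now contains 1, which forces r3c4 = 2.
Column 5 now contains 2, which forces r3c5 = 3.
Row 4 already has 2; hence r4c3 = 4.
Cage c has sum 10, which forces r5c2 = 4.
Cage e has product 24, which forces r5c3 = 2.
Row 2 already has 1, so r2c2 = 2.
2 is placed in row 3, leaving r3c2 = 1.
The full grid is 2 3 1 5 4 / 5 2 3 4 1 / 4 1 5 2 3 / 3 5 4 1 2 / 1 4 2 3 5.

4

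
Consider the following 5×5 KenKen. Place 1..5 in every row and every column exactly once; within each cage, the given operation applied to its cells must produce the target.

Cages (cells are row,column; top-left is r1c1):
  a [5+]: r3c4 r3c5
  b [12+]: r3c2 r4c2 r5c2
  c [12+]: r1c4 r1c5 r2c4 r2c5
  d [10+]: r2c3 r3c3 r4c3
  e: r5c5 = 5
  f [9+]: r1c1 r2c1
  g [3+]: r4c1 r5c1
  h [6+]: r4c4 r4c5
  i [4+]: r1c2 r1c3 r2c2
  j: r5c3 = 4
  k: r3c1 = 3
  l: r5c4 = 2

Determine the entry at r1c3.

1

The 3 cells of cage i must have sum 4, leaving r1c2 = 2.
The 3 cells of cage i must have sum 4, leaving r1c3 = 1.
The 3 cells of cage i must have sum 4, which forces r2c2 = 1.
K is a freebie, which forces r3c1 = 3.
Cage j is given, leaving r5c3 = 4.
Cage l is given, so r5c4 = 2.
Cage e is a single given cell, which forces r5c5 = 5.
Cage c needs sum 12, which forces r1c4 = 4.
Cage c has sum 12; hence r1c5 = 3.
Cage c has sum 12; hence r2c4 = 3.
The 4 cells of cage c must have sum 12, which forces r2c5 = 2.
Column 4 now contains 4, so r3c4 = 1.
1 is placed in row 3, leaving r3c5 = 4.
The two cells of cage g must have sum 3, so r4c1 = 2.
Column 4 now contains 4, which forces r4c4 = 5.
Column 5 already has 2, so r4c5 = 1.
2 is placed in row 5, so r5c1 = 1.
Row 5 now contains 5, leaving r5c2 = 3.
4 is placed in row 1, leaving r1c1 = 5.
Cage f's pair has sum 9, which forces r2c1 = 4.
Row 2 now contains 2, which forces r2c3 = 5.
Row 3 already has 4, so r3c2 = 5.
Cage d has sum 10; hence r3c3 = 2.
Row 4 now contains 5; hence r4c2 = 4.
Row 4 now contains 5, leaving r4c3 = 3.
Completed grid: 5 2 1 4 3 / 4 1 5 3 2 / 3 5 2 1 4 / 2 4 3 5 1 / 1 3 4 2 5.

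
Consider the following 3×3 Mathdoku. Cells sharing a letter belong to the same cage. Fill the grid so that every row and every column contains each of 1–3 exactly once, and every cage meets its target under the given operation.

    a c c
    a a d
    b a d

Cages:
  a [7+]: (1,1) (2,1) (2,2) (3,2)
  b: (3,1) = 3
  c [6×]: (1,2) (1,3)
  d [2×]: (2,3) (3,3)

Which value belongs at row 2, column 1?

B is a freebie; hence (3,1) = 3.
Cage a has sum 7, leaving (2,2) = 3.
The 4 cells of cage a must have sum 7, so (3,2) = 1.
Row 3 already has 1, leaving (3,3) = 2.
3 is placed in column 2, leaving (1,2) = 2.
Column 3 now contains 2, leaving (1,3) = 3.
Column 3 now contains 2, so (2,3) = 1.
2 is placed in row 1, which forces (1,1) = 1.
1 is placed in row 2; hence (2,1) = 2.
Filled in: 1 2 3 / 2 3 1 / 3 1 2.

2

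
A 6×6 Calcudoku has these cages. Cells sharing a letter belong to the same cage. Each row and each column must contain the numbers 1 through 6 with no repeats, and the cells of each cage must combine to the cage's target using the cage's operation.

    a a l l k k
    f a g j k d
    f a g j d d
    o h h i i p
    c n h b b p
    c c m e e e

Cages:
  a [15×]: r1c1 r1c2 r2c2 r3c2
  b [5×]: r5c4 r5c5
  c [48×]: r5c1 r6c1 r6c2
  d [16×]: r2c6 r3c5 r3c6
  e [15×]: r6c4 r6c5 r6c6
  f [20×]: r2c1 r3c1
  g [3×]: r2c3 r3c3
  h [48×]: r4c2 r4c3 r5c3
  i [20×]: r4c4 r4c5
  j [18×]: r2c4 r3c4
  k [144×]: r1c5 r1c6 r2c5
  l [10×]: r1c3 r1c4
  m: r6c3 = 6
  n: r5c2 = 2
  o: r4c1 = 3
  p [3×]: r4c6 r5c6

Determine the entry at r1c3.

Cage a has product 15, leaving r1c1 = 1.
The 3 cells of cage k must have product 144, leaving r1c5 = 4.
The 3 cells of cage k must have product 144; hence r1c6 = 6.
Cage k has product 144, which forces r2c5 = 6.
Column 5 already has 4, so r3c5 = 2.
Cage o is a single given cell, so r4c1 = 3.
Column 5 already has 4, so r4c5 = 5.
3 is placed in row 4, which forces r4c6 = 1.
Cage n is given, so r5c2 = 2.
Column 5 already has 5; hence r5c5 = 1.
Column 6 now contains 1, so r5c6 = 3.
Cage m is a single given cell; hence r6c3 = 6.
Column 5 now contains 1, leaving r6c5 = 3.
Column 6 already has 3, which forces r6c6 = 5.
Row 2 already has 6, leaving r2c4 = 3.
The 3 cells of cage d must have product 16, which forces r2c6 = 2.
Cage j's pair has product 18; hence r3c4 = 6.
Column 6 now contains 1; hence r3c6 = 4.
Cage h needs product 48, which forces r4c2 = 6.
The 3 cells of cage h must have product 48; hence r4c3 = 2.
5 is placed in row 4, leaving r4c4 = 4.
Cage c has product 48, leaving r5c1 = 6.
6 is placed in column 3, so r5c3 = 4.
Row 5 now contains 1, leaving r5c4 = 5.
Cage c needs product 48, leaving r6c1 = 2.
Row 6 now contains 6, leaving r6c2 = 4.
Row 6 already has 5, which forces r6c4 = 1.
Column 3 now contains 2; hence r1c3 = 5.
5 is placed in column 4; hence r1c4 = 2.
The two cells of cage f must have product 20, which forces r2c1 = 4.
3 is placed in row 2; hence r2c3 = 1.
4 is placed in row 3, which forces r3c1 = 5.
Cage g needs two cells with product 3; hence r3c3 = 3.
5 is placed in row 1, leaving r1c2 = 3.
Row 2 already has 1, so r2c2 = 5.
3 is placed in row 3, which forces r3c2 = 1.
The full grid is 1 3 5 2 4 6 / 4 5 1 3 6 2 / 5 1 3 6 2 4 / 3 6 2 4 5 1 / 6 2 4 5 1 3 / 2 4 6 1 3 5.

5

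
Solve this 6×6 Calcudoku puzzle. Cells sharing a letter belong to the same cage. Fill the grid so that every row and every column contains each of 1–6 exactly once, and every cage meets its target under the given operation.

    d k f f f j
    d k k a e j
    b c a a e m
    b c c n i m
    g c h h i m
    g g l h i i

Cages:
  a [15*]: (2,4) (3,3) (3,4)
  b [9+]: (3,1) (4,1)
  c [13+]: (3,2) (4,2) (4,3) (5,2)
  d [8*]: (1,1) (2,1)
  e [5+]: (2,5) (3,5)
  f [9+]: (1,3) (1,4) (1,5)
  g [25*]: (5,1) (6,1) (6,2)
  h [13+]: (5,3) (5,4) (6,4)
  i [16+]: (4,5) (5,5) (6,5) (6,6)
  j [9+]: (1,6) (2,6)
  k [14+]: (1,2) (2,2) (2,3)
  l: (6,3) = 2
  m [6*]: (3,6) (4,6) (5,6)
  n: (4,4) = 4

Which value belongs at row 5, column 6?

N is a freebie; hence (4,4) = 4.
The 3 cells of cage g must have product 25, which forces (5,1) = 5.
Cage g has product 25, which forces (6,1) = 1.
Cage g needs product 25, leaving (6,2) = 5.
L is a freebie, so (6,3) = 2.
Column 4 needs a 2, and only (1,4) is open for it.
2 is placed in row 1, leaving (1,1) = 4.
Cage d needs two cells with product 8, which forces (2,1) = 2.
Cage k needs sum 14, leaving (2,3) = 5.
Cage a has product 15, which forces (3,4) = 5.
Row 1 needs a 5, and only (1,6) is open for it.
Cage j's pair has sum 9, leaving (2,6) = 4.
The only place for 3 in row 1 is (1,2).
Column 2 now contains 3; hence (2,2) = 6.
Cage c needs sum 13, which forces (4,3) = 6.
6 is placed in column 3, leaving (5,3) = 4.
6 is placed in column 3, so (1,3) = 1.
Cage f needs sum 9; hence (1,5) = 6.
Cage b's pair has sum 9, so (3,1) = 6.
The 4 cells of cage c must have sum 13, leaving (3,2) = 4.
Column 3 now contains 1, so (3,3) = 3.
Row 3 now contains 4, so (3,5) = 2.
2 is placed in row 3, which forces (3,6) = 1.
Row 4 already has 6, so (4,1) = 3.
Row 4 now contains 3, which forces (4,6) = 2.
2 is placed in column 5, leaving (5,5) = 1.
Column 6 already has 2, so (5,6) = 3.
Column 6 now contains 3; hence (6,6) = 6.
Cage a has product 15, so (2,4) = 1.
Column 5 already has 1, which forces (2,5) = 3.
Row 4 already has 2, so (4,2) = 1.
Column 5 already has 1, leaving (4,5) = 5.
Row 5 already has 1, which forces (5,2) = 2.
3 is placed in row 5, which forces (5,4) = 6.
Row 6 already has 6, which forces (6,4) = 3.
Cage i has sum 16; hence (6,5) = 4.
Filled in: 4 3 1 2 6 5 / 2 6 5 1 3 4 / 6 4 3 5 2 1 / 3 1 6 4 5 2 / 5 2 4 6 1 3 / 1 5 2 3 4 6.

3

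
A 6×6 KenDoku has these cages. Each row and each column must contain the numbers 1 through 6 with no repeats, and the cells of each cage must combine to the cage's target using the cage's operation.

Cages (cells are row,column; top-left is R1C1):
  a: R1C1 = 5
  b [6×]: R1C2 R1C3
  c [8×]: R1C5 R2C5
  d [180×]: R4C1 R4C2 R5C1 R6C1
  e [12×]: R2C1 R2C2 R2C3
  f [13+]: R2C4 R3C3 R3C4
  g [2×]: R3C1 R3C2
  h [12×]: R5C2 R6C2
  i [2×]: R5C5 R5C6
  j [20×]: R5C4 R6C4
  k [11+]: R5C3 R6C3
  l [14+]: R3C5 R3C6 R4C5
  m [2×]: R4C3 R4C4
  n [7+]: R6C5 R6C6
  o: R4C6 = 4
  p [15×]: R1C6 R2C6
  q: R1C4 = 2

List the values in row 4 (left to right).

6 5 2 1 3 4

A is a freebie, which forces R1C1 = 5.
Cage q is given, so R1C4 = 2.
2 is placed in row 1, so R1C5 = 4.
5 is placed in row 1, which forces R1C6 = 3.
4 is placed in column 5; hence R2C5 = 2.
3 is placed in column 6, so R2C6 = 5.
2 is placed in column 4, leaving R4C4 = 1.
Cage o is a single given cell, so R4C6 = 4.
Column 5 now contains 2; hence R5C5 = 1.
Row 5 already has 1, so R5C6 = 2.
Column 6 already has 4, so R3C6 = 6.
Cage d has product 180; hence R4C2 = 5.
1 is placed in row 4, so R4C3 = 2.
5 is placed in row 4, so R4C5 = 3.
The two cells of cage n must have sum 7; hence R6C5 = 6.
Cage n needs two cells with sum 7, leaving R6C6 = 1.
3 is placed in column 5, leaving R3C5 = 5.
Row 4 already has 3, leaving R4C1 = 6.
Cage d needs product 180, which forces R5C1 = 3.
Cage k needs two cells with sum 11, leaving R5C3 = 6.
The 4 cells of cage d must have product 180, leaving R6C1 = 2.
Row 6 already has 6, so R6C3 = 5.
Row 6 already has 5; hence R6C4 = 4.
The two cells of cage b must have product 6, so R1C2 = 6.
Column 3 now contains 6, which forces R1C3 = 1.
Column 4 already has 4; hence R2C4 = 6.
Column 1 now contains 2, so R3C1 = 1.
The two cells of cage g must have product 2, so R3C2 = 2.
Cage f has sum 13; hence R3C3 = 4.
Column 4 already has 4, which forces R3C4 = 3.
6 is placed in row 5, which forces R5C2 = 4.
Column 4 already has 4, so R5C4 = 5.
Row 6 already has 4, which forces R6C2 = 3.
Column 1 already has 1, leaving R2C1 = 4.
Column 2 already has 3; hence R2C2 = 1.
Column 3 already has 4, leaving R2C3 = 3.
Filled in: 5 6 1 2 4 3 / 4 1 3 6 2 5 / 1 2 4 3 5 6 / 6 5 2 1 3 4 / 3 4 6 5 1 2 / 2 3 5 4 6 1.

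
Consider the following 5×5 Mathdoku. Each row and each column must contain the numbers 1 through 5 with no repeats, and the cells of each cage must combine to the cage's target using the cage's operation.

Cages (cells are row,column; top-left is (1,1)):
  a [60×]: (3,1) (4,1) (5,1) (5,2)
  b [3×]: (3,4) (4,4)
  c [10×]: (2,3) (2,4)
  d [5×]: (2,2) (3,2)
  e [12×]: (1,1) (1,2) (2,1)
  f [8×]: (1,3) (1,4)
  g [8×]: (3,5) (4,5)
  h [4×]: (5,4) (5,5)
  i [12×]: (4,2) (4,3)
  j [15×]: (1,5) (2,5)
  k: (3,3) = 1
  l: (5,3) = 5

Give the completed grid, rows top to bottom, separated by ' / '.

Cage k is given; hence (3,3) = 1.
1 is placed in row 3, leaving (3,4) = 3.
Column 4 already has 3, which forces (4,4) = 1.
Cage l is a single given cell; hence (5,3) = 5.
Column 4 now contains 1, leaving (5,4) = 4.
Row 5 already has 4, which forces (5,5) = 1.
Cage f's pair has product 8, which forces (1,3) = 4.
4 is placed in column 4, so (1,4) = 2.
Cage d's pair has product 5, which forces (2,2) = 1.
5 is placed in column 3, so (2,3) = 2.
Cage c's pair has product 10; hence (2,4) = 5.
5 is placed in row 2, so (2,5) = 3.
1 is placed in row 3, so (3,2) = 5.
4 is placed in column 3, leaving (4,3) = 3.
Row 5 already has 1, which forces (5,1) = 3.
Cage a has product 60; hence (5,2) = 2.
Column 1 already has 3, leaving (1,1) = 1.
Column 2 now contains 1, so (1,2) = 3.
Column 5 now contains 3, which forces (1,5) = 5.
Row 2 already has 3, leaving (2,1) = 4.
5 is placed in row 3, which forces (3,1) = 2.
Row 3 already has 2, so (3,5) = 4.
The 4 cells of cage a must have product 60, which forces (4,1) = 5.
Row 4 now contains 3, leaving (4,2) = 4.
4 is placed in column 5, so (4,5) = 2.

1 3 4 2 5 / 4 1 2 5 3 / 2 5 1 3 4 / 5 4 3 1 2 / 3 2 5 4 1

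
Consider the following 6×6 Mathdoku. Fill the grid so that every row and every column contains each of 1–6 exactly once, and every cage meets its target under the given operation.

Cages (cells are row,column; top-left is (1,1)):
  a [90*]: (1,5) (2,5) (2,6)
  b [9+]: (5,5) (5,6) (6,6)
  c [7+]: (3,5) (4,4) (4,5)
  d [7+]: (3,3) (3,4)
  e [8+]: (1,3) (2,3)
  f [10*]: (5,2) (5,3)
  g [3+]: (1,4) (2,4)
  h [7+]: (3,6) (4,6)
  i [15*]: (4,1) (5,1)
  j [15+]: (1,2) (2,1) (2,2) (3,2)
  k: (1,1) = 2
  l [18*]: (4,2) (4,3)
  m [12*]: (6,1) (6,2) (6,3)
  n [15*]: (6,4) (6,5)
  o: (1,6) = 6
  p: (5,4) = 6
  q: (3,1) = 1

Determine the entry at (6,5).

Cage k is a single given cell, which forces (1,1) = 2.
2 is placed in row 1, which forces (1,4) = 1.
Cage o is a single given cell, leaving (1,6) = 6.
Column 4 now contains 1, leaving (2,4) = 2.
Cage q is a single given cell, which forces (3,1) = 1.
Cage p is a single given cell, so (5,4) = 6.
Cage a needs product 90, leaving (2,5) = 6.
Cage c has sum 7; hence (4,5) = 1.
Row 1 needs a 4, and only (1,2) is open for it.
Row 2 needs a 1, and only (2,2) is open for it.
Cage m has product 12; hence (6,3) = 1.
The only place for 4 in row 2 is (2,1).
Cage j needs sum 15; hence (3,2) = 6.
Column 2 now contains 6, leaving (4,2) = 3.
3 is placed in row 4; hence (4,3) = 6.
3 is placed in row 4, so (4,4) = 4.
4 is placed in column 1, leaving (6,1) = 6.
The 3 cells of cage m must have product 12; hence (6,2) = 2.
Cage c has sum 7, so (3,5) = 2.
Row 3 already has 2, so (3,6) = 5.
3 is placed in row 4, which forces (4,1) = 5.
Column 6 already has 5, so (4,6) = 2.
Cage i needs two cells with product 15, so (5,1) = 3.
2 is placed in column 2, so (5,2) = 5.
Cage f needs two cells with product 10; hence (5,3) = 2.
5 is placed in row 5; hence (5,5) = 4.
Row 5 already has 4, so (5,6) = 1.
The 3 cells of cage a must have product 90, which forces (1,5) = 5.
Column 6 already has 5, which forces (2,6) = 3.
Row 3 already has 2, so (3,3) = 4.
Row 3 now contains 5, leaving (3,4) = 3.
3 is placed in column 4, so (6,4) = 5.
Column 5 already has 5, which forces (6,5) = 3.
Cage b needs sum 9; hence (6,6) = 4.
Row 1 already has 5, leaving (1,3) = 3.
3 is placed in row 2; hence (2,3) = 5.
Completed grid: 2 4 3 1 5 6 / 4 1 5 2 6 3 / 1 6 4 3 2 5 / 5 3 6 4 1 2 / 3 5 2 6 4 1 / 6 2 1 5 3 4.

3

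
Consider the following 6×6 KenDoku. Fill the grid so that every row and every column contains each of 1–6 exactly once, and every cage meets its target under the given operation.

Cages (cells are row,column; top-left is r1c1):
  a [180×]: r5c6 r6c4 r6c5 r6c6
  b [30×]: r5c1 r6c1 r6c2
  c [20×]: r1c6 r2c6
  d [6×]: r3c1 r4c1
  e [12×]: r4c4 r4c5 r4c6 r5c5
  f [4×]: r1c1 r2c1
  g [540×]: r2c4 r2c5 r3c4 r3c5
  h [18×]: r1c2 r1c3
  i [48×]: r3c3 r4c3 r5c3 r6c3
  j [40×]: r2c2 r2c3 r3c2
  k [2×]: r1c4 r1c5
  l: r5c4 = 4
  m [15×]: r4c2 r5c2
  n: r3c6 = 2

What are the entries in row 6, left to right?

6 1 4 2 5 3

Cage n is given; hence r3c6 = 2.
Cage l is given; hence r5c4 = 4.
Row 1 needs a 5, and only r1c6 is open for it.
5 is placed in column 6, so r2c6 = 4.
Cage f needs two cells with product 4, so r1c1 = 4.
4 is placed in row 2, so r2c1 = 1.
Cage j has product 40, which forces r3c2 = 4.
The two cells of cage d must have product 6, which forces r3c1 = 3.
Cage d's pair has product 6; hence r4c1 = 2.
The 4 cells of cage e must have product 12; hence r4c5 = 4.
Cage e has product 12; hence r5c5 = 1.
Cage b needs product 30; hence r6c2 = 1.
Cage k needs two cells with product 2, so r1c4 = 1.
Column 5 already has 1, so r1c5 = 2.
Column 4 now contains 1, leaving r4c4 = 3.
Row 4 already has 3; hence r4c6 = 1.
The 4 cells of cage i must have product 48; hence r5c3 = 2.
The 4 cells of cage i must have product 48, so r6c3 = 4.
2 is placed in column 5; hence r6c5 = 5.
Cage j has product 40, leaving r2c2 = 2.
Column 3 already has 2, so r2c3 = 5.
Column 4 now contains 3, so r2c4 = 6.
Cage g needs product 540; hence r2c5 = 3.
Cage i needs product 48; hence r3c3 = 1.
Cage g has product 540, leaving r3c4 = 5.
5 is placed in column 5; hence r3c5 = 6.
Row 4 already has 3, which forces r4c2 = 5.
Row 4 already has 1, leaving r4c3 = 6.
The 3 cells of cage b must have product 30, leaving r5c1 = 5.
Cage m needs two cells with product 15, which forces r5c2 = 3.
Row 5 now contains 3, so r5c6 = 6.
Row 6 already has 5, leaving r6c1 = 6.
Row 6 already has 5, which forces r6c4 = 2.
Column 6 already has 6; hence r6c6 = 3.
Column 2 already has 3, which forces r1c2 = 6.
Column 3 now contains 6, which forces r1c3 = 3.
Filled in: 4 6 3 1 2 5 / 1 2 5 6 3 4 / 3 4 1 5 6 2 / 2 5 6 3 4 1 / 5 3 2 4 1 6 / 6 1 4 2 5 3.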